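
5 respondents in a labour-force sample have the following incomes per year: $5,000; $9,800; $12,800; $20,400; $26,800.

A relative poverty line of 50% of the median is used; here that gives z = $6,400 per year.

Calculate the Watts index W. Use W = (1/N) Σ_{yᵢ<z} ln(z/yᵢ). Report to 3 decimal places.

0.049

Poor units: $5,000 (q = 1 of N = 5).
Log gaps: ln(6400/5000) = 0.2469.
W = 0.246860 / 5 = 0.049.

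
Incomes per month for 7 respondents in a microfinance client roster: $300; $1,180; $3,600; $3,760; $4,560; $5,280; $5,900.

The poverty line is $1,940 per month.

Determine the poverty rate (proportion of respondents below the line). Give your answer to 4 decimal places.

0.2857

2 of the 7 respondents have income below $1,940.
H = 2/7 = 0.2857.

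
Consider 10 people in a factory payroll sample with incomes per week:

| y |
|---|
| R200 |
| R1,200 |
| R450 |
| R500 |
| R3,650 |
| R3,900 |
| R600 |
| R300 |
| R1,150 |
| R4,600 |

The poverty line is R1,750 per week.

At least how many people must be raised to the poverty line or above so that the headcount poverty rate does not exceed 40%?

7 of the 10 people are poor, so H = 7/10 = 0.700.
A headcount ratio of at most 40% allows at most ⌊0.40 × 10⌋ = 4 poor people.
So at least 7 − 4 = 3 must be lifted.

3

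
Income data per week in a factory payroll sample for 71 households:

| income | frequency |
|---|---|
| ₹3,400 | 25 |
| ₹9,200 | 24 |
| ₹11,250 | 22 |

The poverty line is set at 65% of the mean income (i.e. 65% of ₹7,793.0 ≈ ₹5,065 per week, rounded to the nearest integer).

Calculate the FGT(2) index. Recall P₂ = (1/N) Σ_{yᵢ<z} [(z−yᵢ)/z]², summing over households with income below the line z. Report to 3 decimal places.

Below the line: 25×₹3,400 (q = 25 of N = 71).
Relative gaps: (5065−3400)/5065 = 0.3287 (×25).
Squared: 0.1081 (×25).
Sum = 2.701529; P₂ = 2.701529 / 71 = 0.038.

0.038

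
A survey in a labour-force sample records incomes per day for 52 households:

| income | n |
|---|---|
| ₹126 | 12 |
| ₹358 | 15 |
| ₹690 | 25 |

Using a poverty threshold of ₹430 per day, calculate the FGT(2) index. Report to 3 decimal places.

Incomes under z: 12×₹126, 15×₹358 (q = 27 of N = 52).
Shortfall ratios: (430−126)/430 = 0.7070 (×12); (430−358)/430 = 0.1674 (×15).
Squared: 0.4998 (×12); 0.0280 (×15).
Sum = 6.418345; P₂ = 6.418345 / 52 = 0.123.

0.123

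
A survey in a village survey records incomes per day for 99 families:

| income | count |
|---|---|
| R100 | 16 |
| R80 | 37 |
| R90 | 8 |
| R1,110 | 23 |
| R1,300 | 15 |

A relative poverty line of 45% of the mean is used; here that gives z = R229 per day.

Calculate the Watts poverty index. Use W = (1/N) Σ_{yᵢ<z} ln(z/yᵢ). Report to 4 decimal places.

Poor units: 37×R80, 8×R90, 16×R100 (q = 61 of N = 99).
Log shortfalls: ln(229/80) = 1.0517 (×37); ln(229/90) = 0.9339 (×8); ln(229/100) = 0.8286 (×16).
W = 59.640856 / 99 = 0.6024.

0.6024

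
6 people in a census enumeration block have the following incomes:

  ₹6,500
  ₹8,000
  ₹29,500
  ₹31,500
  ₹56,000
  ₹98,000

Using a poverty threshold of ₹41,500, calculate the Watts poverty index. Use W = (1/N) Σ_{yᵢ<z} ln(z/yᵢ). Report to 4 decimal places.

Below z: ₹6,500, ₹8,000, ₹29,500, ₹31,500 (q = 4 of N = 6).
ln(z/y) terms: ln(41500/6500) = 1.8539; ln(41500/8000) = 1.6463; ln(41500/29500) = 0.3413; ln(41500/31500) = 0.2757.
W = 4.117152 / 6 = 0.6862.

0.6862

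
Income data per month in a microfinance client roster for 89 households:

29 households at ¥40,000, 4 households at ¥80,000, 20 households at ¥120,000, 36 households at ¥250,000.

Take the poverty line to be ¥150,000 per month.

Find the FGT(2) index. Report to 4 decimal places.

0.1940

Below z: 29×¥40,000, 4×¥80,000, 20×¥120,000 (q = 53 of N = 89).
Relative gaps: (150000−40000)/150000 = 0.7333 (×29); (150000−80000)/150000 = 0.4667 (×4); (150000−120000)/150000 = 0.2000 (×20).
Squared: 0.5378 (×29); 0.2178 (×4); 0.0400 (×20).
Sum = 17.266667; P₂ = 17.266667 / 89 = 0.1940.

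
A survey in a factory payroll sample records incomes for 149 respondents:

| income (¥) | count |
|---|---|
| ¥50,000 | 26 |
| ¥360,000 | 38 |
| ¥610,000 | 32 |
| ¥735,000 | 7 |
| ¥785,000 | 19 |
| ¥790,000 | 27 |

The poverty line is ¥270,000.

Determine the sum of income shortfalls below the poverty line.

Incomes under z: 26×¥50,000 (q = 26 of N = 149).
Individual gaps: 26×(270000−50000) = 5720000.
Aggregate gap = ¥5,720,000.

¥5,720,000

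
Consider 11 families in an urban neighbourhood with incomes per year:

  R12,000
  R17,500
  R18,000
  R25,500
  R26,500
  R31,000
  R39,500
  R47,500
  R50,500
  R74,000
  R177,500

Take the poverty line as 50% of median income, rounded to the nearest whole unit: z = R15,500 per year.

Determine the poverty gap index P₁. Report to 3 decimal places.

Incomes under z: R12,000 (q = 1 of N = 11).
Gap ratios (z−y)/z: (15500−12000)/15500 = 0.2258.
Sum of shortfalls = 0.225806; P₁ averages over all N: 0.225806 / 11 = 0.021.

0.021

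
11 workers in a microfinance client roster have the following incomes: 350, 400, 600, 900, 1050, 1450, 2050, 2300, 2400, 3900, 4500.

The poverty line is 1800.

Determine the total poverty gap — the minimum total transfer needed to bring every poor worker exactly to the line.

6050

Incomes under z: 350, 400, 600, 900, 1050, 1450 (q = 6 of N = 11).
Individual gaps: 1800−350 = 1450; 1800−400 = 1400; 1800−600 = 1200; 1800−900 = 900; 1800−1050 = 750; 1800−1450 = 350.
Aggregate gap = 6050.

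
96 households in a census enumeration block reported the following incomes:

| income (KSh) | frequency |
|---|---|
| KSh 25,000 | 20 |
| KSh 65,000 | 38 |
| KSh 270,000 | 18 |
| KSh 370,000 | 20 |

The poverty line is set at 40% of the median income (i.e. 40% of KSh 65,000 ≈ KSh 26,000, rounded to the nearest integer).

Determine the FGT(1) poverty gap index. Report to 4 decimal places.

0.0080

Poor units: 20×KSh 25,000 (q = 20 of N = 96).
Shortfall ratios: (26000−25000)/26000 = 0.0385 (×20).
Σ = 0.769231. Dividing by the full population N = 96 gives P₁ = 0.0080.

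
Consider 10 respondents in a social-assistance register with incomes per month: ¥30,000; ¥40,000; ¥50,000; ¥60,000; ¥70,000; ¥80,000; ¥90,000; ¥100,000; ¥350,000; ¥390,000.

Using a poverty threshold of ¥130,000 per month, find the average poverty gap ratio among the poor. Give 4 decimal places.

Below z: ¥30,000, ¥40,000, ¥50,000, ¥60,000, ¥70,000, ¥80,000, ¥90,000, ¥100,000 (q = 8 of N = 10).
Relative gaps: 0.7692, 0.6923, 0.6154, 0.5385, 0.4615, 0.3846, 0.3077, 0.2308; sum = 4.000000.
I averages over the q = 8 poor units only: 4.000000 / 8 = 0.5000.

0.5000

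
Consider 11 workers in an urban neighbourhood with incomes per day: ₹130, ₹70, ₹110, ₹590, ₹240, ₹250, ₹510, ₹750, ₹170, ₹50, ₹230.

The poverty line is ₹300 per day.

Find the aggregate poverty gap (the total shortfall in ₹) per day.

Below the line: ₹50, ₹70, ₹110, ₹130, ₹170, ₹230, ₹240, ₹250 (q = 8 of N = 11).
Individual gaps: 300−50 = 250; 300−70 = 230; 300−110 = 190; 300−130 = 170; 300−170 = 130; 300−230 = 70; 300−240 = 60; 300−250 = 50.
Aggregate gap = ₹1,150.

₹1,150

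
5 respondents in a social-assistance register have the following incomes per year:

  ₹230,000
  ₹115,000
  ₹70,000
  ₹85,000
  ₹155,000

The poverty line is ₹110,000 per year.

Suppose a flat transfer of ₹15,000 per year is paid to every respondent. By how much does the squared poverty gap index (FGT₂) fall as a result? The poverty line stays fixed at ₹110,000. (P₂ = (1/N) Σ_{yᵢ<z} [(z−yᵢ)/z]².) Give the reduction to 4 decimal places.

Before: below the line — ₹70,000, ₹85,000; squared poverty gap index (FGT₂) = 0.036777.
After the ₹15,000 transfer: below the line — ₹85,000, ₹100,000; squared poverty gap index (FGT₂) = 0.011983.
Reduction = 0.036777 − 0.011983 = 0.0248.

0.0248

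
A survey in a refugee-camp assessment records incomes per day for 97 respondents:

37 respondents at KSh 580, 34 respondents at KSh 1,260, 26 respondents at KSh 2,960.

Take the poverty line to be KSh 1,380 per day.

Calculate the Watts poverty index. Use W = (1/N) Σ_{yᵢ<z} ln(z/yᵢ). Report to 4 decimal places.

0.3625

Poor units: 37×KSh 580, 34×KSh 1,260 (q = 71 of N = 97).
Log shortfalls: ln(1380/580) = 0.8668 (×37); ln(1380/1260) = 0.0910 (×34).
W = 35.165035 / 97 = 0.3625.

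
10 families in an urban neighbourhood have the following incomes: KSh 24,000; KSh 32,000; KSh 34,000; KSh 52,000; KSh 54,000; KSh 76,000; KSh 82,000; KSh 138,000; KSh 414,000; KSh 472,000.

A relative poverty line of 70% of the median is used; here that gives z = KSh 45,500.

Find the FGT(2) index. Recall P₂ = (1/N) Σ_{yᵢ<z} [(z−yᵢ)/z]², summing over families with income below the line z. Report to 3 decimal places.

0.038

Poor units: KSh 24,000, KSh 32,000, KSh 34,000 (q = 3 of N = 10).
Gap ratios (z−y)/z: (45500−24000)/45500 = 0.4725; (45500−32000)/45500 = 0.2967; (45500−34000)/45500 = 0.2527.
Squared: 0.2233; 0.0880; 0.0639.
Sum = 0.375196; P₂ = 0.375196 / 10 = 0.038.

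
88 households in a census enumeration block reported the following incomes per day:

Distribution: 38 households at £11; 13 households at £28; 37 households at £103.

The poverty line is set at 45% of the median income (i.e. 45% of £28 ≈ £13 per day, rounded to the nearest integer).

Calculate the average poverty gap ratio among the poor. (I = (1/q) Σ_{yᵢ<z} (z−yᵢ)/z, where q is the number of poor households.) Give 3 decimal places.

0.154

Below z: 38×£11 (q = 38 of N = 88).
Shortfall ratios (z−y)/z: 0.1538 (×38); sum = 5.846154.
The income-gap ratio divides by q (the poor only): 5.846154 / 38 = 0.154.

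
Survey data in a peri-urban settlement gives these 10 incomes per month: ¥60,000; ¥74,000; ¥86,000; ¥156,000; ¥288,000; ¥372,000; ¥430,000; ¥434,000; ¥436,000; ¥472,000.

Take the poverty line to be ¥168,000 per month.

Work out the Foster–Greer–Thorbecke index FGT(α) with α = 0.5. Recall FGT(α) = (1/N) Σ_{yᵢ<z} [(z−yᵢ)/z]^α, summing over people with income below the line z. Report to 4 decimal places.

0.2516

Poor units: ¥60,000, ¥74,000, ¥86,000, ¥156,000 (q = 4 of N = 10).
Normalized shortfalls: (168000−60000)/168000 = 0.6429; (168000−74000)/168000 = 0.5595; (168000−86000)/168000 = 0.4881; (168000−156000)/168000 = 0.0714.
Raised to α = 0.5: 0.80178; 0.74801; 0.69864; 0.26726.
Sum = 2.515696; FGT(0.5) = 2.515696 / 10 = 0.2516.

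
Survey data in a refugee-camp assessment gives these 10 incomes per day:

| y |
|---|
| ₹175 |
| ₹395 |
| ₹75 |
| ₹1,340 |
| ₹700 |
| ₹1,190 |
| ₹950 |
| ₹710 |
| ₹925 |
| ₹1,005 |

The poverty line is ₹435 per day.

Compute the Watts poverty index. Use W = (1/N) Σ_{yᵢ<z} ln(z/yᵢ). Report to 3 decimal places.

0.276

Poor units: ₹75, ₹175, ₹395 (q = 3 of N = 10).
Log gaps: ln(435/75) = 1.7579; ln(435/175) = 0.9106; ln(435/395) = 0.0965.
W = 2.764878 / 10 = 0.276.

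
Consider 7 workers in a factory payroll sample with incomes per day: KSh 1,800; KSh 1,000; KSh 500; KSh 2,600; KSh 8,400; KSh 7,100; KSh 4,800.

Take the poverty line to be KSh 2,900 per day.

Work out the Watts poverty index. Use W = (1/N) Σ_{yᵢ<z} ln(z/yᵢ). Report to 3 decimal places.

0.487

Poor units: KSh 500, KSh 1,000, KSh 1,800, KSh 2,600 (q = 4 of N = 7).
Log gaps: ln(2900/500) = 1.7579; ln(2900/1000) = 1.0647; ln(2900/1800) = 0.4769; ln(2900/2600) = 0.1092.
W = 3.408692 / 7 = 0.487.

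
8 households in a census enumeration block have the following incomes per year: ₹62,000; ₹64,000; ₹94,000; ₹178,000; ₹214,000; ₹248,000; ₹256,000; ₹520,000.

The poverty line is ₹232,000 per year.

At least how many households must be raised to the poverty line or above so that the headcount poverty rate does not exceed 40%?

2

5 of the 8 households are poor, so H = 5/8 = 0.625.
A headcount ratio of at most 40% allows at most ⌊0.40 × 8⌋ = 3 poor households.
So at least 5 − 3 = 2 must be lifted.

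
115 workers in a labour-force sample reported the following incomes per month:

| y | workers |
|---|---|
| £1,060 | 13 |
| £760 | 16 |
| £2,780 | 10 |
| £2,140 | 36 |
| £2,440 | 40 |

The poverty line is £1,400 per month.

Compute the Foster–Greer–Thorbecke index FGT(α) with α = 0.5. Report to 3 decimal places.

Below z: 16×£760, 13×£1,060 (q = 29 of N = 115).
Relative gaps: (1400−760)/1400 = 0.4571 (×16); (1400−1060)/1400 = 0.2429 (×13).
Raised to α = 0.5: 0.67612 (×16); 0.49281 (×13).
Sum = 17.224444; FGT(0.5) = 17.224444 / 115 = 0.150.

0.150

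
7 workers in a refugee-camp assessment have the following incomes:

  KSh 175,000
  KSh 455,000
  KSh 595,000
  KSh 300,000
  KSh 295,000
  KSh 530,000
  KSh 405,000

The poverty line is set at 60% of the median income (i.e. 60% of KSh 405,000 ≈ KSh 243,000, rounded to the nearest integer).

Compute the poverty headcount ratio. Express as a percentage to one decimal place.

1 of the 7 workers have income below KSh 243,000.
H = 1/7 = 14.3%.

14.3%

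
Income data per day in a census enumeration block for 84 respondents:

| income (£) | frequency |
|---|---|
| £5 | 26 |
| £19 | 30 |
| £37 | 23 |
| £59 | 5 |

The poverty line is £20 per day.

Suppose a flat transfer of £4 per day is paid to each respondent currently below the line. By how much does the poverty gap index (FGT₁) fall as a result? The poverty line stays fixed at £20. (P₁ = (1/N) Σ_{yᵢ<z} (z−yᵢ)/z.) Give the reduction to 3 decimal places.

0.080

Before: below the line — 26×£5, 30×£19; poverty gap index (FGT₁) = 0.25000.
After the £4 transfer: below the line — 26×£9; poverty gap index (FGT₁) = 0.17024.
Reduction = 0.25000 − 0.17024 = 0.080.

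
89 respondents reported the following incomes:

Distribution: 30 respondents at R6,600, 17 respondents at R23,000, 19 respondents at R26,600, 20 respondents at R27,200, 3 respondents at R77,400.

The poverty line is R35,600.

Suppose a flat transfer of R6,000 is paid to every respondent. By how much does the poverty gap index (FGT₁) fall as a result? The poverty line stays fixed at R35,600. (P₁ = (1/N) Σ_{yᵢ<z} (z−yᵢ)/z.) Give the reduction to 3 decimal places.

Before: below the line — 30×R6,600, 17×R23,000, 19×R26,600, 20×R27,200; poverty gap index (FGT₁) = 0.44919.
After the R6,000 transfer: below the line — 30×R12,600, 17×R29,000, 19×R32,600, 20×R33,200; poverty gap index (FGT₁) = 0.28633.
Reduction = 0.44919 − 0.28633 = 0.163.

0.163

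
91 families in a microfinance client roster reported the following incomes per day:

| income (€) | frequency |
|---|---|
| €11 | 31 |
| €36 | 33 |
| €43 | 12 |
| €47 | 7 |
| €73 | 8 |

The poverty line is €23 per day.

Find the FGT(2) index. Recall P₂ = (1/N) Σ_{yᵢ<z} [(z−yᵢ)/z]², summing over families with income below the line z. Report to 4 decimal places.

0.0927

Below the line: 31×€11 (q = 31 of N = 91).
Shortfall ratios: (23−11)/23 = 0.5217 (×31).
Squared: 0.2722 (×31).
Sum = 8.438563; P₂ = 8.438563 / 91 = 0.0927.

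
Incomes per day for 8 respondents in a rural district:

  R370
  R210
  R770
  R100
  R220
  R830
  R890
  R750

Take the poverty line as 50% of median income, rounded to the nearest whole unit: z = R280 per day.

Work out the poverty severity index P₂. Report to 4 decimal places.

0.0652

Incomes under z: R100, R210, R220 (q = 3 of N = 8).
Relative gaps: (280−100)/280 = 0.6429; (280−210)/280 = 0.2500; (280−220)/280 = 0.2143.
Squared: 0.4133; 0.0625; 0.0459.
Sum = 0.521684; P₂ = 0.521684 / 8 = 0.0652.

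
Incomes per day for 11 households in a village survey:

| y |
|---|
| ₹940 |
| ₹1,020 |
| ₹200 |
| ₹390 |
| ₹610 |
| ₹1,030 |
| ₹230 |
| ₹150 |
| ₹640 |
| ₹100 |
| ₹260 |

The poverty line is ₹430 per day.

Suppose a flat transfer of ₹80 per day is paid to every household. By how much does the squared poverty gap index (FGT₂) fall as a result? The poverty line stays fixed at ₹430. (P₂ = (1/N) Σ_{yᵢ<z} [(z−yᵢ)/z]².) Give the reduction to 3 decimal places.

0.080

Before: below the line — ₹100, ₹150, ₹200, ₹230, ₹260, ₹390; squared poverty gap index (FGT₂) = 0.15276.
After the ₹80 transfer: below the line — ₹180, ₹230, ₹280, ₹310, ₹340; squared poverty gap index (FGT₂) = 0.07252.
Reduction = 0.15276 − 0.07252 = 0.080.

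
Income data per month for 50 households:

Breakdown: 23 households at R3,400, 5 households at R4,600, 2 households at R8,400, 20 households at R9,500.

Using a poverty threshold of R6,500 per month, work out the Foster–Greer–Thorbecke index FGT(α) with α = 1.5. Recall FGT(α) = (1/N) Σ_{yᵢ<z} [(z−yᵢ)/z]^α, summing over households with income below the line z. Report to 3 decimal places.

Below z: 23×R3,400, 5×R4,600 (q = 28 of N = 50).
Relative gaps: (6500−3400)/6500 = 0.4769 (×23); (6500−4600)/6500 = 0.2923 (×5).
Raised to α = 1.5: 0.32936 (×23); 0.15804 (×5).
Sum = 8.365497; FGT(1.5) = 8.365497 / 50 = 0.167.

0.167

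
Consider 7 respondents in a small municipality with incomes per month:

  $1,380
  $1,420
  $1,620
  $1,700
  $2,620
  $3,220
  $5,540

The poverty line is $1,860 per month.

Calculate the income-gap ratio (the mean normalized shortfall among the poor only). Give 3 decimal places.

Below the line: $1,380, $1,420, $1,620, $1,700 (q = 4 of N = 7).
Relative gaps: 0.2581, 0.2366, 0.1290, 0.0860; sum = 0.709677.
I averages over the q = 4 poor units only: 0.709677 / 4 = 0.177.

0.177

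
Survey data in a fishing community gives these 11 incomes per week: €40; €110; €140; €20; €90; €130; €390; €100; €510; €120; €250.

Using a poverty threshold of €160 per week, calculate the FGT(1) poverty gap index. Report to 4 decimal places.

0.3011

Below the line: €20, €40, €90, €100, €110, €120, €130, €140 (q = 8 of N = 11).
Normalized shortfalls: (160−20)/160 = 0.8750; (160−40)/160 = 0.7500; (160−90)/160 = 0.4375; (160−100)/160 = 0.3750; (160−110)/160 = 0.3125; (160−120)/160 = 0.2500; (160−130)/160 = 0.1875; (160−140)/160 = 0.1250.
Σ = 3.312500. Dividing by the full population N = 11 gives P₁ = 0.3011.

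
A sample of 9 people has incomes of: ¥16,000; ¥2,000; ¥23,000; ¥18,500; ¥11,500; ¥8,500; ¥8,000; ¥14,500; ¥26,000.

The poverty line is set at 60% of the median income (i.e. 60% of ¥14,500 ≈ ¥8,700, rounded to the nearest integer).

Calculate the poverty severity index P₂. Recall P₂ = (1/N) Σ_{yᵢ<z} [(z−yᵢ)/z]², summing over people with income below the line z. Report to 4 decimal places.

Incomes under z: ¥2,000, ¥8,000, ¥8,500 (q = 3 of N = 9).
Shortfall ratios: (8700−2000)/8700 = 0.7701; (8700−8000)/8700 = 0.0805; (8700−8500)/8700 = 0.0230.
Squared: 0.5931; 0.0065; 0.0005.
Sum = 0.600079; P₂ = 0.600079 / 9 = 0.0667.

0.0667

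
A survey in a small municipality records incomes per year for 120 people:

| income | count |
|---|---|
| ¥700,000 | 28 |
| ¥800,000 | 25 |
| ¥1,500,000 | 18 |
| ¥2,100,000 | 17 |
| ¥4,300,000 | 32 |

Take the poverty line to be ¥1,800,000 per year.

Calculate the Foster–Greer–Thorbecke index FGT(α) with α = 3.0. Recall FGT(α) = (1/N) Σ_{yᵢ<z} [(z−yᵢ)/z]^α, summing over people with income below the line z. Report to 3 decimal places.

Below the line: 28×¥700,000, 25×¥800,000, 18×¥1,500,000 (q = 71 of N = 120).
Relative gaps: (1800000−700000)/1800000 = 0.6111 (×28); (1800000−800000)/1800000 = 0.5556 (×25); (1800000−1500000)/1800000 = 0.1667 (×18).
Raised to α = 3.0: 0.22822 (×28); 0.17147 (×25); 0.00463 (×18).
Sum = 10.760288; FGT(3.0) = 10.760288 / 120 = 0.090.

0.090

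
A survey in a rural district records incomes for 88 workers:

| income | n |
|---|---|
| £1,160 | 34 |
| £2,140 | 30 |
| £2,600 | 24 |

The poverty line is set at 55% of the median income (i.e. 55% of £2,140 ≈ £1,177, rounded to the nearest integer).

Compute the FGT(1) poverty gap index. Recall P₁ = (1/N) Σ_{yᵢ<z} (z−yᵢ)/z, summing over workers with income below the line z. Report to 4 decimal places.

Incomes under z: 34×£1,160 (q = 34 of N = 88).
Relative gaps: (1177−1160)/1177 = 0.0144 (×34).
Sum of shortfalls = 0.491079; P₁ averages over all N: 0.491079 / 88 = 0.0056.

0.0056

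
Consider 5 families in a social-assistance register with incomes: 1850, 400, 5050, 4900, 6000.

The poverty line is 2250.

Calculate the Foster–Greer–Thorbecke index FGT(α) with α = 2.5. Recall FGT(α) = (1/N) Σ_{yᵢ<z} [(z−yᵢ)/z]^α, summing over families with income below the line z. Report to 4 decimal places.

Below z: 400, 1850 (q = 2 of N = 5).
Relative gaps: (2250−400)/2250 = 0.8222; (2250−1850)/2250 = 0.1778.
Raised to α = 2.5: 0.61302; 0.01333.
Sum = 0.626344; FGT(2.5) = 0.626344 / 5 = 0.1253.

0.1253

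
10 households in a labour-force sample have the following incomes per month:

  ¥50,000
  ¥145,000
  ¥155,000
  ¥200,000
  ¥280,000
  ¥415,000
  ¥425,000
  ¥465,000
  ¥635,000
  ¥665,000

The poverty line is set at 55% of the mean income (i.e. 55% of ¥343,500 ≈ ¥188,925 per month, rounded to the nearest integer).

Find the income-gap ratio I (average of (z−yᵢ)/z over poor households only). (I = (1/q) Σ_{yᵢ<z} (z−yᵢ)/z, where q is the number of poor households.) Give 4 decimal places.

Poor units: ¥50,000, ¥145,000, ¥155,000 (q = 3 of N = 10).
Relative gaps: 0.7353, 0.2325, 0.1796; sum = 1.147413.
I averages over the q = 3 poor units only: 1.147413 / 3 = 0.3825.

0.3825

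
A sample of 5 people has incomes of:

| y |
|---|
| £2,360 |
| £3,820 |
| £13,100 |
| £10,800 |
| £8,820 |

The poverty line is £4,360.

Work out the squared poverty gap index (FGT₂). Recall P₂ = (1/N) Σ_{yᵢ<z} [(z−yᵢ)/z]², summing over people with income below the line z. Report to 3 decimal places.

0.045

Incomes under z: £2,360, £3,820 (q = 2 of N = 5).
Relative gaps: (4360−2360)/4360 = 0.4587; (4360−3820)/4360 = 0.1239.
Squared: 0.2104; 0.0153.
Sum = 0.225760; P₂ = 0.225760 / 5 = 0.045.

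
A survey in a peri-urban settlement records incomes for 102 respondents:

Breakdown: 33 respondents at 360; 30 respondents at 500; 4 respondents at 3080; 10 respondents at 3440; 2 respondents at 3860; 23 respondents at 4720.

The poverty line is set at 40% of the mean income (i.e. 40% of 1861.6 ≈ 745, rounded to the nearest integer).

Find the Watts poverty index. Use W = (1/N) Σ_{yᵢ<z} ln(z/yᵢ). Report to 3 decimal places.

0.353

Incomes under z: 33×360, 30×500 (q = 63 of N = 102).
Log gaps: ln(745/360) = 0.7273 (×33); ln(745/500) = 0.3988 (×30).
W = 35.963530 / 102 = 0.353.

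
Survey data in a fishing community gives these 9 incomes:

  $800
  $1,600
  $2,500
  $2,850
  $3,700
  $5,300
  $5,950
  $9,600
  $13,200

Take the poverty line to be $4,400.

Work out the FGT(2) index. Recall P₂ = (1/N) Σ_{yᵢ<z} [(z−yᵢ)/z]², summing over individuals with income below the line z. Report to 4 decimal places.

0.1567

Poor units: $800, $1,600, $2,500, $2,850, $3,700 (q = 5 of N = 9).
Gap ratios (z−y)/z: (4400−800)/4400 = 0.8182; (4400−1600)/4400 = 0.6364; (4400−2500)/4400 = 0.4318; (4400−2850)/4400 = 0.3523; (4400−3700)/4400 = 0.1591.
Squared: 0.6694; 0.4050; 0.1865; 0.1241; 0.0253.
Sum = 1.410253; P₂ = 1.410253 / 9 = 0.1567.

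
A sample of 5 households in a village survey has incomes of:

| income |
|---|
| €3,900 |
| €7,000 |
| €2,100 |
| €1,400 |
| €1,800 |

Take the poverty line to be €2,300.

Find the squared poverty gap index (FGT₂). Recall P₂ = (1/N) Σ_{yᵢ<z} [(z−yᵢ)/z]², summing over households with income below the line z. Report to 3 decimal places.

Poor units: €1,400, €1,800, €2,100 (q = 3 of N = 5).
Relative gaps: (2300−1400)/2300 = 0.3913; (2300−1800)/2300 = 0.2174; (2300−2100)/2300 = 0.0870.
Squared: 0.1531; 0.0473; 0.0076.
Sum = 0.207940; P₂ = 0.207940 / 5 = 0.042.

0.042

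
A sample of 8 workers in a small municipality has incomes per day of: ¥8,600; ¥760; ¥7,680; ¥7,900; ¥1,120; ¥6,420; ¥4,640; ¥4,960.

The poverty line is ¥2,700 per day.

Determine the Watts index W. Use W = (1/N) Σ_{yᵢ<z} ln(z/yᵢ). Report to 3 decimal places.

Poor units: ¥760, ¥1,120 (q = 2 of N = 8).
Log shortfalls: ln(2700/760) = 1.2677; ln(2700/1120) = 0.8799.
W = 2.147612 / 8 = 0.268.

0.268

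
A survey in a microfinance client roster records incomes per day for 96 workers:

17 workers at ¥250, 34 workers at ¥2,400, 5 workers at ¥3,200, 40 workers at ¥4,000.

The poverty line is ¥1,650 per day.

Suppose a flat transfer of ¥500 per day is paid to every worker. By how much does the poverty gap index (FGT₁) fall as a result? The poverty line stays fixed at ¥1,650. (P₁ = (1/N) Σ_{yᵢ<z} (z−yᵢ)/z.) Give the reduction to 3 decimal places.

0.054

Before: below the line — 17×¥250; poverty gap index (FGT₁) = 0.15025.
After the ¥500 transfer: below the line — 17×¥750; poverty gap index (FGT₁) = 0.09659.
Reduction = 0.15025 − 0.09659 = 0.054.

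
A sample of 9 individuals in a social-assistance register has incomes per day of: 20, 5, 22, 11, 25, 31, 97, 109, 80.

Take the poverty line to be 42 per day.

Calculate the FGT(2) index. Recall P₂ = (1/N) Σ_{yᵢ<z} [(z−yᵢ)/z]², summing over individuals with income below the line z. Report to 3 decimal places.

Incomes under z: 5, 11, 20, 22, 25, 31 (q = 6 of N = 9).
Gap ratios (z−y)/z: (42−5)/42 = 0.8810; (42−11)/42 = 0.7381; (42−20)/42 = 0.5238; (42−22)/42 = 0.4762; (42−25)/42 = 0.4048; (42−31)/42 = 0.2619.
Squared: 0.7761; 0.5448; 0.2744; 0.2268; 0.1638; 0.0686.
Sum = 2.054422; P₂ = 2.054422 / 9 = 0.228.

0.228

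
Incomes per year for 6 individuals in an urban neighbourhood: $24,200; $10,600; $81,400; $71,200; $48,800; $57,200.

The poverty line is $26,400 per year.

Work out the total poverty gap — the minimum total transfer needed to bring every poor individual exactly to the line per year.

Below the line: $10,600, $24,200 (q = 2 of N = 6).
Individual gaps: 26400−10600 = 15800; 26400−24200 = 2200.
Aggregate gap = $18,000.

$18,000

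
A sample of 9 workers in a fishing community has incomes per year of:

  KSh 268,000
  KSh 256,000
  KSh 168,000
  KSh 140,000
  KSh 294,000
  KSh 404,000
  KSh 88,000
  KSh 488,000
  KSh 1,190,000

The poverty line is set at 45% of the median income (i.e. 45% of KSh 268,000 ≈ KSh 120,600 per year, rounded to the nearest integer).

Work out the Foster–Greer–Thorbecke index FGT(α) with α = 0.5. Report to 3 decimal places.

0.058

Poor units: KSh 88,000 (q = 1 of N = 9).
Normalized shortfalls: (120600−88000)/120600 = 0.2703.
Raised to α = 0.5: 0.51992.
Sum = 0.519918; FGT(0.5) = 0.519918 / 9 = 0.058.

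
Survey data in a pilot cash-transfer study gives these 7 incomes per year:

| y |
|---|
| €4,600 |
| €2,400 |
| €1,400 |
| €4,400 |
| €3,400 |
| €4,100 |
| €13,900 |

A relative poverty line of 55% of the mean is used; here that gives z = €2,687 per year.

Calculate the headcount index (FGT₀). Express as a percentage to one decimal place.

28.6%

2 of the 7 workers have income below €2,687.
H = 2/7 = 28.6%.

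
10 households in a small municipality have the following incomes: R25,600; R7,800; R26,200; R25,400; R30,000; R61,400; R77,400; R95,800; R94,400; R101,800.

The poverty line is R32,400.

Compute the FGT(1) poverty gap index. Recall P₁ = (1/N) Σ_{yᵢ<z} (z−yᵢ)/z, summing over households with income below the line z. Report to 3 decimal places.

0.145

Below z: R7,800, R25,400, R25,600, R26,200, R30,000 (q = 5 of N = 10).
Normalized shortfalls: (32400−7800)/32400 = 0.7593; (32400−25400)/32400 = 0.2160; (32400−25600)/32400 = 0.2099; (32400−26200)/32400 = 0.1914; (32400−30000)/32400 = 0.0741.
Σ = 1.450617. Dividing by the full population N = 10 gives P₁ = 0.145.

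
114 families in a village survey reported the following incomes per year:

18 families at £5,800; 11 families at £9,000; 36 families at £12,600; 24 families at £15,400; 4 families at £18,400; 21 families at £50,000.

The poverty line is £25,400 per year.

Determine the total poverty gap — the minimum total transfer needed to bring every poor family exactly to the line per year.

Below the line: 18×£5,800, 11×£9,000, 36×£12,600, 24×£15,400, 4×£18,400 (q = 93 of N = 114).
Individual gaps: 18×(25400−5800) = 352800; 11×(25400−9000) = 180400; 36×(25400−12600) = 460800; 24×(25400−15400) = 240000; 4×(25400−18400) = 28000.
Aggregate gap = £1,262,000.

£1,262,000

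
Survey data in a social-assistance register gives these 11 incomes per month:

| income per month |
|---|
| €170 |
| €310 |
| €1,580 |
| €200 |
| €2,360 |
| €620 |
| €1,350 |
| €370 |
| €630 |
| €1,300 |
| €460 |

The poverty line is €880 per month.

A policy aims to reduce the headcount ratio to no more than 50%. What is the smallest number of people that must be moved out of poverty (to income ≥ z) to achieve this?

2

Currently q = 7 of N = 11 are below the line (H = 0.636).
A headcount ratio of at most 50% allows at most ⌊0.50 × 11⌋ = 5 poor people.
So at least 7 − 5 = 2 must be lifted.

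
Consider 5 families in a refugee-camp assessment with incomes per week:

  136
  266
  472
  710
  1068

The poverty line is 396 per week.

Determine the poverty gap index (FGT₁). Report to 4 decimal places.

Incomes under z: 136, 266 (q = 2 of N = 5).
Shortfall ratios: (396−136)/396 = 0.6566; (396−266)/396 = 0.3283.
Sum of shortfalls = 0.984848; P₁ averages over all N: 0.984848 / 5 = 0.1970.

0.1970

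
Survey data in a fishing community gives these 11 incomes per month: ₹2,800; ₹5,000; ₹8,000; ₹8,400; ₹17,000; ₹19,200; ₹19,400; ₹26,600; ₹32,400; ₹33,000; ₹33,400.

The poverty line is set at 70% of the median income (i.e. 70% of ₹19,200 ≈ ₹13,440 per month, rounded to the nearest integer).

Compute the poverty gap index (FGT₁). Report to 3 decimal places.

0.200

Poor units: ₹2,800, ₹5,000, ₹8,000, ₹8,400 (q = 4 of N = 11).
Relative gaps: (13440−2800)/13440 = 0.7917; (13440−5000)/13440 = 0.6280; (13440−8000)/13440 = 0.4048; (13440−8400)/13440 = 0.3750.
Σ = 2.199405. Dividing by the full population N = 11 gives P₁ = 0.200.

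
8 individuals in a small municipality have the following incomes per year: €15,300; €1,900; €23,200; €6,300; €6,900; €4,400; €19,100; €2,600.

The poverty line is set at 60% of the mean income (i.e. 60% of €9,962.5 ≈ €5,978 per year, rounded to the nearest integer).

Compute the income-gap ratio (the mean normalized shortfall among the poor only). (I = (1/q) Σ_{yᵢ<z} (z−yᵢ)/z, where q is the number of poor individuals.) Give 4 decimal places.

Below the line: €1,900, €2,600, €4,400 (q = 3 of N = 8).
Shortfall ratios (z−y)/z: 0.6822, 0.5651, 0.2640; sum = 1.511208.
The income-gap ratio divides by q (the poor only): 1.511208 / 3 = 0.5037.

0.5037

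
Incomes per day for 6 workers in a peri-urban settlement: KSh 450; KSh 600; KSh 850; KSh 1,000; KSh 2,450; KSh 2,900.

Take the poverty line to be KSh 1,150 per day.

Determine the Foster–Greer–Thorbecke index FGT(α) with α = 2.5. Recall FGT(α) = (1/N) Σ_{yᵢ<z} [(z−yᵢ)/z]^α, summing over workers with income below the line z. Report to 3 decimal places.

0.081

Poor units: KSh 450, KSh 600, KSh 850, KSh 1,000 (q = 4 of N = 6).
Relative gaps: (1150−450)/1150 = 0.6087; (1150−600)/1150 = 0.4783; (1150−850)/1150 = 0.2609; (1150−1000)/1150 = 0.1304.
Raised to α = 2.5: 0.28907; 0.15818; 0.03476; 0.00614.
Sum = 0.488155; FGT(2.5) = 0.488155 / 6 = 0.081.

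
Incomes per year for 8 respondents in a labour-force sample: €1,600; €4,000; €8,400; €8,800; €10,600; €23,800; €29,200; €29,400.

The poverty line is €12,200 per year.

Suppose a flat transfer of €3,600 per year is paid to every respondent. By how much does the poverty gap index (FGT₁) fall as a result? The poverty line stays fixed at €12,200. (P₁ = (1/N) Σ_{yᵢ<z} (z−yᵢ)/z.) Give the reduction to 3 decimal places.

0.162

Before: below the line — €1,600, €4,000, €8,400, €8,800, €10,600; poverty gap index (FGT₁) = 0.28279.
After the €3,600 transfer: below the line — €5,200, €7,600, €12,000; poverty gap index (FGT₁) = 0.12090.
Reduction = 0.28279 − 0.12090 = 0.162.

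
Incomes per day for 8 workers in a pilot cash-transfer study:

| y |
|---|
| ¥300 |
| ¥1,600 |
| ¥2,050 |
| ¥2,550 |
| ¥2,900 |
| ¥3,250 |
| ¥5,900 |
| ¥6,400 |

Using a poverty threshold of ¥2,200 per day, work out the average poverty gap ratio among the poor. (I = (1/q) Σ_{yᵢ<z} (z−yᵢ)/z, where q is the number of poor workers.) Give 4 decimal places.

0.4015

Incomes under z: ¥300, ¥1,600, ¥2,050 (q = 3 of N = 8).
Relative gaps: 0.8636, 0.2727, 0.0682; sum = 1.204545.
I averages over the q = 3 poor units only: 1.204545 / 3 = 0.4015.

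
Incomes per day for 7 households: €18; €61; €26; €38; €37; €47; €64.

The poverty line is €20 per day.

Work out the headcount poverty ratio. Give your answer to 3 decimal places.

1 of the 7 households have income below €20.
H = 1/7 = 0.143.

0.143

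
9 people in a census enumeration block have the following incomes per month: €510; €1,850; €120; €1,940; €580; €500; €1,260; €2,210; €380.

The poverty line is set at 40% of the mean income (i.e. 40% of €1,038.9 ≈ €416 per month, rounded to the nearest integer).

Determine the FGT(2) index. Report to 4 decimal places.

0.0571

Poor units: €120, €380 (q = 2 of N = 9).
Relative gaps: (416−120)/416 = 0.7115; (416−380)/416 = 0.0865.
Squared: 0.5063; 0.0075.
Sum = 0.513776; P₂ = 0.513776 / 9 = 0.0571.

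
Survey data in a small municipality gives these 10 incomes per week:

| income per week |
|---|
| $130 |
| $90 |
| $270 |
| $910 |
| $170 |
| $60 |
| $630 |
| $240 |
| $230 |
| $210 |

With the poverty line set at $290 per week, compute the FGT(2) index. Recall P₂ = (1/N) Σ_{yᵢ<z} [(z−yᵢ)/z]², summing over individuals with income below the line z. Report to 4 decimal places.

0.1734

Below the line: $60, $90, $130, $170, $210, $230, $240, $270 (q = 8 of N = 10).
Relative gaps: (290−60)/290 = 0.7931; (290−90)/290 = 0.6897; (290−130)/290 = 0.5517; (290−170)/290 = 0.4138; (290−210)/290 = 0.2759; (290−230)/290 = 0.2069; (290−240)/290 = 0.1724; (290−270)/290 = 0.0690.
Squared: 0.6290; 0.4756; 0.3044; 0.1712; 0.0761; 0.0428; 0.0297; 0.0048.
Sum = 1.733650; P₂ = 1.733650 / 10 = 0.1734.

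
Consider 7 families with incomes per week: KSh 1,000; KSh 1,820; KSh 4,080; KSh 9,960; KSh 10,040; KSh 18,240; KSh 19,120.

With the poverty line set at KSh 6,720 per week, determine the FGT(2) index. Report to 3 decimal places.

Below z: KSh 1,000, KSh 1,820, KSh 4,080 (q = 3 of N = 7).
Normalized shortfalls: (6720−1000)/6720 = 0.8512; (6720−1820)/6720 = 0.7292; (6720−4080)/6720 = 0.3929.
Squared: 0.7245; 0.5317; 0.1543.
Sum = 1.410546; P₂ = 1.410546 / 7 = 0.202.

0.202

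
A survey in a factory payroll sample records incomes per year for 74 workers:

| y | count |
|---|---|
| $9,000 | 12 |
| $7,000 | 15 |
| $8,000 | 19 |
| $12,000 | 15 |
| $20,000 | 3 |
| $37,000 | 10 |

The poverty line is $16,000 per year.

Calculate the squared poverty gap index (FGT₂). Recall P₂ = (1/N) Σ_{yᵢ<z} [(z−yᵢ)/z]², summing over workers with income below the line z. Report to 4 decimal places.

Below z: 15×$7,000, 19×$8,000, 12×$9,000, 15×$12,000 (q = 61 of N = 74).
Relative gaps: (16000−7000)/16000 = 0.5625 (×15); (16000−8000)/16000 = 0.5000 (×19); (16000−9000)/16000 = 0.4375 (×12); (16000−12000)/16000 = 0.2500 (×15).
Squared: 0.3164 (×15); 0.2500 (×19); 0.1914 (×12); 0.0625 (×15).
Sum = 12.730469; P₂ = 12.730469 / 74 = 0.1720.

0.1720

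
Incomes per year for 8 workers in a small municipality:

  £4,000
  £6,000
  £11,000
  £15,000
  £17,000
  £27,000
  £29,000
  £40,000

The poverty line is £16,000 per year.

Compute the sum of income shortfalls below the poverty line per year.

Incomes under z: £4,000, £6,000, £11,000, £15,000 (q = 4 of N = 8).
Individual gaps: 16000−4000 = 12000; 16000−6000 = 10000; 16000−11000 = 5000; 16000−15000 = 1000.
Aggregate gap = £28,000.

£28,000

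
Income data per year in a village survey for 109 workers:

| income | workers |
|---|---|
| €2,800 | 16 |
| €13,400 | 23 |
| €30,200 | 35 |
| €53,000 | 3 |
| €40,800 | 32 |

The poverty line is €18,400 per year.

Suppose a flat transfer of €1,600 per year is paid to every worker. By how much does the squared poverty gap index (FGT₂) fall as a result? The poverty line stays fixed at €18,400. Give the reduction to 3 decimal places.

0.029

Before: below the line — 16×€2,800, 23×€13,400; squared poverty gap index (FGT₂) = 0.12109.
After the €1,600 transfer: below the line — 16×€4,400, 23×€15,000; squared poverty gap index (FGT₂) = 0.09218.
Reduction = 0.12109 − 0.09218 = 0.029.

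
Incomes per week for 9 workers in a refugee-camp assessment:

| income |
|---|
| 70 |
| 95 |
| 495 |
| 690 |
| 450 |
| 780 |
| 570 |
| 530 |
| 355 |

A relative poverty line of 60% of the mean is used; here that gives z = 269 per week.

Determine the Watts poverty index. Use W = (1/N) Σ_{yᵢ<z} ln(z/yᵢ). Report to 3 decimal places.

0.265

Below z: 70, 95 (q = 2 of N = 9).
Log gaps: ln(269/70) = 1.3462; ln(269/95) = 1.0408.
W = 2.387051 / 9 = 0.265.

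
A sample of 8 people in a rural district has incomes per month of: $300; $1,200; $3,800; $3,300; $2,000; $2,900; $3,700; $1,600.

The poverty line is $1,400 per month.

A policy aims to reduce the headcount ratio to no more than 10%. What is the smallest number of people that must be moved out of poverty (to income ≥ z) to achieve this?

2

2 of the 8 people are poor, so H = 2/8 = 0.250.
A headcount ratio of at most 10% allows at most ⌊0.10 × 8⌋ = 0 poor people.
So at least 2 − 0 = 2 must be lifted.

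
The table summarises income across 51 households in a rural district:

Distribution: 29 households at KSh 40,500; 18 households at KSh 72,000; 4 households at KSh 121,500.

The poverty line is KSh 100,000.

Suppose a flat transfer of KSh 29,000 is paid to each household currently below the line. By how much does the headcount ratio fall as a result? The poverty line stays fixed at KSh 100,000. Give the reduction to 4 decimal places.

0.3529

Before: below the line — 29×KSh 40,500, 18×KSh 72,000; headcount ratio = 0.921569.
After the KSh 29,000 transfer: below the line — 29×KSh 69,500; headcount ratio = 0.568627.
Reduction = 0.921569 − 0.568627 = 0.3529.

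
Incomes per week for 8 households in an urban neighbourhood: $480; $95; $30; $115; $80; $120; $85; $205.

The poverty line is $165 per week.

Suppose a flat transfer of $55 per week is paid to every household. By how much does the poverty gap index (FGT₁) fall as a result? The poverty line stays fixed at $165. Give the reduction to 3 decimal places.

Before: below the line — $30, $80, $85, $95, $115, $120; poverty gap index (FGT₁) = 0.35227.
After the $55 transfer: below the line — $85, $135, $140, $150; poverty gap index (FGT₁) = 0.11364.
Reduction = 0.35227 − 0.11364 = 0.239.

0.239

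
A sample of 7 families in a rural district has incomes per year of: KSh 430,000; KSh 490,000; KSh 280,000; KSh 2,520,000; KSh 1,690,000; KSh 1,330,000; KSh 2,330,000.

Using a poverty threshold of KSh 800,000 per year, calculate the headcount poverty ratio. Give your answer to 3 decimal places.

0.429

3 of the 7 families have income below KSh 800,000.
H = 3/7 = 0.429.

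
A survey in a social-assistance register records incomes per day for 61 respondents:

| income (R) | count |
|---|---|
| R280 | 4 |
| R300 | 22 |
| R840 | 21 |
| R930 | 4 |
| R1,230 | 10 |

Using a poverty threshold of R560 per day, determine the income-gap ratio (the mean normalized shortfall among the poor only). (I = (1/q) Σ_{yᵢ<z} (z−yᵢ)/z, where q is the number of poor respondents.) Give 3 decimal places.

0.470

Incomes under z: 4×R280, 22×R300 (q = 26 of N = 61).
Relative gaps: 0.5000 (×4), 0.4643 (×22); sum = 12.214286.
The income-gap ratio divides by q (the poor only): 12.214286 / 26 = 0.470.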